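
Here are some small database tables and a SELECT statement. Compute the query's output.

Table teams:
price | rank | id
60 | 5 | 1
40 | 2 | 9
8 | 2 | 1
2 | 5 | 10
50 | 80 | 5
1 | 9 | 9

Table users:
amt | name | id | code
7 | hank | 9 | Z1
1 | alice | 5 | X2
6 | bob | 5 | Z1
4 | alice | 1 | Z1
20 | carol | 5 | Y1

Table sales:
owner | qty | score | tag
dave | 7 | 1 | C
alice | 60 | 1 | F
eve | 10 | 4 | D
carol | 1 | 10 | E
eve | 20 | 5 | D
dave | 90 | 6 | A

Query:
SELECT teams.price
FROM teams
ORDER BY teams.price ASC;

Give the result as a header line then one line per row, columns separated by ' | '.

After SELECT (6 rows):
teams.price
60
40
8
2
50
1
After ORDER BY (6 rows):
teams.price
1
2
8
40
50
60

== RESULT ==
teams.price
1
2
8
40
50
60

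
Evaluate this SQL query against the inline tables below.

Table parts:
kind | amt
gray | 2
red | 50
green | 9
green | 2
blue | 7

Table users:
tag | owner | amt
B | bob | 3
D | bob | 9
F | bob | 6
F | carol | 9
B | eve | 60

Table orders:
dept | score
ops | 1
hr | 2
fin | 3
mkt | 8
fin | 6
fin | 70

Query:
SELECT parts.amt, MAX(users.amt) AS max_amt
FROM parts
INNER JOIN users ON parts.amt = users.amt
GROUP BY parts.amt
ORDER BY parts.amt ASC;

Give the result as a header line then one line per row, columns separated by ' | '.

== RESULT ==
parts.amt | max_amt
9 | 9

Derivation:
After JOIN users (2 rows):
parts.kind | parts.amt | users.tag | users.owner | users.amt
green | 9 | D | bob | 9
green | 9 | F | carol | 9
After GROUP BY (1 rows):
parts.amt | max_amt
9 | 9
After ORDER BY (1 rows):
parts.amt | max_amt
9 | 9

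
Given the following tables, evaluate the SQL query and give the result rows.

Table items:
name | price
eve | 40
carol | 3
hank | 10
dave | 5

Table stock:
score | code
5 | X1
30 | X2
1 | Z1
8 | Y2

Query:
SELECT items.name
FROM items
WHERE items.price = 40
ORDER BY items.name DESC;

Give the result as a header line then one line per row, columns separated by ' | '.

After WHERE (1 rows):
items.name | items.price
eve | 40
After SELECT (1 rows):
items.name
eve
After ORDER BY (1 rows):
items.name
eve

== RESULT ==
items.name
eve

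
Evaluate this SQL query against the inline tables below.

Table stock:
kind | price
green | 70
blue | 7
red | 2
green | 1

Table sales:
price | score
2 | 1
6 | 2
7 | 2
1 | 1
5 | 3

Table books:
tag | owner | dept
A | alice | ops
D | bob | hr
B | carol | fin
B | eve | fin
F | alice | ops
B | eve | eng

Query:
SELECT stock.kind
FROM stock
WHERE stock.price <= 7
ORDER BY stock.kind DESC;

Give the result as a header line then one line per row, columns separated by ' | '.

== RESULT ==
stock.kind
red
green
blue

Derivation:
After WHERE (3 rows):
stock.kind | stock.price
blue | 7
red | 2
green | 1
After SELECT (3 rows):
stock.kind
blue
red
green
After ORDER BY (3 rows):
stock.kind
red
green
blue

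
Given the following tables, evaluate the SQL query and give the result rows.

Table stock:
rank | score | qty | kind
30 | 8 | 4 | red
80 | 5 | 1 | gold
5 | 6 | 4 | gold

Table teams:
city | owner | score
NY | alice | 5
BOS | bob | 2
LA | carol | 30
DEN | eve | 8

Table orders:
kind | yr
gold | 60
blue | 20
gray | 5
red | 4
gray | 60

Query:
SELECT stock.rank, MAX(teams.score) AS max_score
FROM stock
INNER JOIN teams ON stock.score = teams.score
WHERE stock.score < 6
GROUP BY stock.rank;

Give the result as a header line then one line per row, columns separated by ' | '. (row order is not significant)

After JOIN teams (2 rows):
stock.rank | stock.score | stock.qty | stock.kind | teams.city | teams.owner | teams.score
30 | 8 | 4 | red | DEN | eve | 8
80 | 5 | 1 | gold | NY | alice | 5
After WHERE (1 rows):
stock.rank | stock.score | stock.qty | stock.kind | teams.city | teams.owner | teams.score
80 | 5 | 1 | gold | NY | alice | 5
After GROUP BY (1 rows):
stock.rank | max_score
80 | 5

== RESULT ==
stock.rank | max_score
80 | 5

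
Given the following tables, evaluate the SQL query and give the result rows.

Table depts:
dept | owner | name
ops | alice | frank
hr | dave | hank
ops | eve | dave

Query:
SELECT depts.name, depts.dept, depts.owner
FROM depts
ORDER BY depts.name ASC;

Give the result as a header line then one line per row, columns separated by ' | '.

After SELECT (3 rows):
depts.name | depts.dept | depts.owner
frank | ops | alice
hank | hr | dave
dave | ops | eve
After ORDER BY (3 rows):
depts.name | depts.dept | depts.owner
dave | ops | eve
frank | ops | alice
hank | hr | dave

== RESULT ==
depts.name | depts.dept | depts.owner
dave | ops | eve
frank | ops | alice
hank | hr | dave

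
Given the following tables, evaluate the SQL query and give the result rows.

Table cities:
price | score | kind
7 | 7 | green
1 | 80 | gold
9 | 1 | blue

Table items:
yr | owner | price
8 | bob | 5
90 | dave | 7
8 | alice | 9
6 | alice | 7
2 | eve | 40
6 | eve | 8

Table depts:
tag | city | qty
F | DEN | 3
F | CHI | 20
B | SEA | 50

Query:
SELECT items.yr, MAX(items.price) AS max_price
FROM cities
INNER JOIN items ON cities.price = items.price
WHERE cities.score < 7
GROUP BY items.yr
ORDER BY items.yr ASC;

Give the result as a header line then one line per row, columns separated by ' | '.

After JOIN items (3 rows):
cities.price | cities.score | cities.kind | items.yr | items.owner | items.price
7 | 7 | green | 90 | dave | 7
7 | 7 | green | 6 | alice | 7
9 | 1 | blue | 8 | alice | 9
After WHERE (1 rows):
cities.price | cities.score | cities.kind | items.yr | items.owner | items.price
9 | 1 | blue | 8 | alice | 9
After GROUP BY (1 rows):
items.yr | max_price
8 | 9
After ORDER BY (1 rows):
items.yr | max_price
8 | 9

== RESULT ==
items.yr | max_price
8 | 9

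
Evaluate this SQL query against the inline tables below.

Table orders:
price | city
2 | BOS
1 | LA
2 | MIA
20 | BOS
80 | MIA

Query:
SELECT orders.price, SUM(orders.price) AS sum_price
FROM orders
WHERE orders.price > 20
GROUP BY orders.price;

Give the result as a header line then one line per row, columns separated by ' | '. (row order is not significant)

== RESULT ==
orders.price | sum_price
80 | 80

Derivation:
After WHERE (1 rows):
orders.price | orders.city
80 | MIA
After GROUP BY (1 rows):
orders.price | sum_price
80 | 80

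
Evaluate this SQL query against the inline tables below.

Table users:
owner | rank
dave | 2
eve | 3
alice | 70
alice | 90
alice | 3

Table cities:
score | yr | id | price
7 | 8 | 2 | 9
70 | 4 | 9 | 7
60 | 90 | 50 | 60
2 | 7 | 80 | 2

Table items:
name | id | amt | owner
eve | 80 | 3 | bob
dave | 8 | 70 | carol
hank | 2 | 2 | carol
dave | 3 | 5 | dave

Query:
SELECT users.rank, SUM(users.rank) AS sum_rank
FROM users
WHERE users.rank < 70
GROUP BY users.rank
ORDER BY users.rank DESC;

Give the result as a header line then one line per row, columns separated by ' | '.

After WHERE (3 rows):
users.owner | users.rank
dave | 2
eve | 3
alice | 3
After GROUP BY (2 rows):
users.rank | sum_rank
2 | 2
3 | 6
After ORDER BY (2 rows):
users.rank | sum_rank
3 | 6
2 | 2

== RESULT ==
users.rank | sum_rank
3 | 6
2 | 2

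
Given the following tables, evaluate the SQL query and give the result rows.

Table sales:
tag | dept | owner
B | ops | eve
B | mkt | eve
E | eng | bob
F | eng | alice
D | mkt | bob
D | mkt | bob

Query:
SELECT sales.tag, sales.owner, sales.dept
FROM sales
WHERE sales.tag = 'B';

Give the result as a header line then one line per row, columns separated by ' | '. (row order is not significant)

== RESULT ==
sales.tag | sales.owner | sales.dept
B | eve | ops
B | eve | mkt

Derivation:
After WHERE (2 rows):
sales.tag | sales.dept | sales.owner
B | ops | eve
B | mkt | eve
After SELECT (2 rows):
sales.tag | sales.owner | sales.dept
B | eve | ops
B | eve | mkt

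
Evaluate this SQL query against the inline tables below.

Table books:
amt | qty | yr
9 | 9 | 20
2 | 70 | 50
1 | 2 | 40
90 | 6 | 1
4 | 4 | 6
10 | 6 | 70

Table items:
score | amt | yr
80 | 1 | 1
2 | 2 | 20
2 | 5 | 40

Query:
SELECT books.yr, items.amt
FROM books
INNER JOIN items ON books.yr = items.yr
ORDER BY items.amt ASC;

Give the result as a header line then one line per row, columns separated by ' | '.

== RESULT ==
books.yr | items.amt
1 | 1
20 | 2
40 | 5

Derivation:
After JOIN items (3 rows):
books.amt | books.qty | books.yr | items.score | items.amt | items.yr
9 | 9 | 20 | 2 | 2 | 20
1 | 2 | 40 | 2 | 5 | 40
90 | 6 | 1 | 80 | 1 | 1
After SELECT (3 rows):
books.yr | items.amt
20 | 2
40 | 5
1 | 1
After ORDER BY (3 rows):
books.yr | items.amt
1 | 1
20 | 2
40 | 5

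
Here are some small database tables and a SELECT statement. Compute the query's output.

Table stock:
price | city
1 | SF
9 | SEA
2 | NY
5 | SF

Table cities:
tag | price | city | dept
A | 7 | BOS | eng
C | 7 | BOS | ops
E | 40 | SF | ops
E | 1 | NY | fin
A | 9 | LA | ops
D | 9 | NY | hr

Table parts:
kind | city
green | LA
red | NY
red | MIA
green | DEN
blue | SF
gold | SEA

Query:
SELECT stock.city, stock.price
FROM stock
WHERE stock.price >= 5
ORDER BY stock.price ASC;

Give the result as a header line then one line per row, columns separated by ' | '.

After WHERE (2 rows):
stock.price | stock.city
9 | SEA
5 | SF
After SELECT (2 rows):
stock.city | stock.price
SEA | 9
SF | 5
After ORDER BY (2 rows):
stock.city | stock.price
SF | 5
SEA | 9

== RESULT ==
stock.city | stock.price
SF | 5
SEA | 9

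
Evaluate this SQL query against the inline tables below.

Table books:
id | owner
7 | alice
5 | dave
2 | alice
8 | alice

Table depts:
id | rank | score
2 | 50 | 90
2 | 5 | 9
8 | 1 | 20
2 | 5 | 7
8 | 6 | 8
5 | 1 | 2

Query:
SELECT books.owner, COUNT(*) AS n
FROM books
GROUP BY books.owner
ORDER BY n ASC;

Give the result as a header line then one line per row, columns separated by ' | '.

After GROUP BY (2 rows):
books.owner | n
alice | 3
dave | 1
After ORDER BY (2 rows):
books.owner | n
dave | 1
alice | 3

== RESULT ==
books.owner | n
dave | 1
alice | 3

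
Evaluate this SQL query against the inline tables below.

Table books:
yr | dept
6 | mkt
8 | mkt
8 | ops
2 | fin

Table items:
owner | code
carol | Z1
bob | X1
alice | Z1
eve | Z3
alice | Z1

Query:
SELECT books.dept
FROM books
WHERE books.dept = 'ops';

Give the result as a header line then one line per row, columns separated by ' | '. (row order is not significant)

After WHERE (1 rows):
books.yr | books.dept
8 | ops
After SELECT (1 rows):
books.dept
ops

== RESULT ==
books.dept
ops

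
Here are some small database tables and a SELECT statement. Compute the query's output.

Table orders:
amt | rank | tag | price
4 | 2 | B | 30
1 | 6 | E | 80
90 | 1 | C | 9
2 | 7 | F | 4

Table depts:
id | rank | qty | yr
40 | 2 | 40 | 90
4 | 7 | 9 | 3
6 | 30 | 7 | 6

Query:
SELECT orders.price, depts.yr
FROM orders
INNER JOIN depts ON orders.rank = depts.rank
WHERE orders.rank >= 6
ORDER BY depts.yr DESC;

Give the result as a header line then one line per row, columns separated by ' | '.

After JOIN depts (2 rows):
orders.amt | orders.rank | orders.tag | orders.price | depts.id | depts.rank | depts.qty | depts.yr
4 | 2 | B | 30 | 40 | 2 | 40 | 90
2 | 7 | F | 4 | 4 | 7 | 9 | 3
After WHERE (1 rows):
orders.amt | orders.rank | orders.tag | orders.price | depts.id | depts.rank | depts.qty | depts.yr
2 | 7 | F | 4 | 4 | 7 | 9 | 3
After SELECT (1 rows):
orders.price | depts.yr
4 | 3
After ORDER BY (1 rows):
orders.price | depts.yr
4 | 3

== RESULT ==
orders.price | depts.yr
4 | 3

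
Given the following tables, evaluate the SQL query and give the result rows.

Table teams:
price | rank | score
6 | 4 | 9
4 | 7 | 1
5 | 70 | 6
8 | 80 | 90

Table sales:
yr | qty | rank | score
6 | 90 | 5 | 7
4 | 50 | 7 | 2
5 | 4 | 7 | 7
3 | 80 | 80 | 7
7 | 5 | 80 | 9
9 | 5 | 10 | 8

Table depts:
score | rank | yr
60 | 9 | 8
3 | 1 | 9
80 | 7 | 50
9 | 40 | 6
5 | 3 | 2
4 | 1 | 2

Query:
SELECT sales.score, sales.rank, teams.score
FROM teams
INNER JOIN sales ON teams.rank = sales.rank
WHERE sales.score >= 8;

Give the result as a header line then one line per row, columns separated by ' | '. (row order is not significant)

== RESULT ==
sales.score | sales.rank | teams.score
9 | 80 | 90

Derivation:
After JOIN sales (4 rows):
teams.price | teams.rank | teams.score | sales.yr | sales.qty | sales.rank | sales.score
4 | 7 | 1 | 4 | 50 | 7 | 2
4 | 7 | 1 | 5 | 4 | 7 | 7
8 | 80 | 90 | 3 | 80 | 80 | 7
8 | 80 | 90 | 7 | 5 | 80 | 9
After WHERE (1 rows):
teams.price | teams.rank | teams.score | sales.yr | sales.qty | sales.rank | sales.score
8 | 80 | 90 | 7 | 5 | 80 | 9
After SELECT (1 rows):
sales.score | sales.rank | teams.score
9 | 80 | 90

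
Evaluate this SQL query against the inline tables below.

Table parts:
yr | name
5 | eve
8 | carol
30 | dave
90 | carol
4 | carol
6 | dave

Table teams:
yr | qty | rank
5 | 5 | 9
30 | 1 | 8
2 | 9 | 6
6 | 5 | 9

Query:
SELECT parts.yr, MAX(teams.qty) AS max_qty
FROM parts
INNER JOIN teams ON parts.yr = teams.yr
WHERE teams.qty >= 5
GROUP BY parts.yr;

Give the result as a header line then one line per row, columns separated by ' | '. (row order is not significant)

== RESULT ==
parts.yr | max_qty
5 | 5
6 | 5

Derivation:
After JOIN teams (3 rows):
parts.yr | parts.name | teams.yr | teams.qty | teams.rank
5 | eve | 5 | 5 | 9
30 | dave | 30 | 1 | 8
6 | dave | 6 | 5 | 9
After WHERE (2 rows):
parts.yr | parts.name | teams.yr | teams.qty | teams.rank
5 | eve | 5 | 5 | 9
6 | dave | 6 | 5 | 9
After GROUP BY (2 rows):
parts.yr | max_qty
5 | 5
6 | 5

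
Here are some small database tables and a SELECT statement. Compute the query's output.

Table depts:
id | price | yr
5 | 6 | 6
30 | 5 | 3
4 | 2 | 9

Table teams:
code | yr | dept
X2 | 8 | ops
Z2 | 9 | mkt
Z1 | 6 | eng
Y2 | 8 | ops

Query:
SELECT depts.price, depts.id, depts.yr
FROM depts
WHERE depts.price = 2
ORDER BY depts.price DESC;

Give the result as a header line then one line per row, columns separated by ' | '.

After WHERE (1 rows):
depts.id | depts.price | depts.yr
4 | 2 | 9
After SELECT (1 rows):
depts.price | depts.id | depts.yr
2 | 4 | 9
After ORDER BY (1 rows):
depts.price | depts.id | depts.yr
2 | 4 | 9

== RESULT ==
depts.price | depts.id | depts.yr
2 | 4 | 9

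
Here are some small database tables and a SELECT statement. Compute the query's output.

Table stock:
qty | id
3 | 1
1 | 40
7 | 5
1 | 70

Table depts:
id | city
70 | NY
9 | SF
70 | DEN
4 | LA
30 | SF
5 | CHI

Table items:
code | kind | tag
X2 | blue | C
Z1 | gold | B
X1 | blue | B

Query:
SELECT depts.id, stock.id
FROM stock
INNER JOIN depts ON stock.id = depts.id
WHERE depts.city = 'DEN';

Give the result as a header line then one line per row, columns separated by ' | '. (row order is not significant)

== RESULT ==
depts.id | stock.id
70 | 70

Derivation:
After JOIN depts (3 rows):
stock.qty | stock.id | depts.id | depts.city
7 | 5 | 5 | CHI
1 | 70 | 70 | NY
1 | 70 | 70 | DEN
After WHERE (1 rows):
stock.qty | stock.id | depts.id | depts.city
1 | 70 | 70 | DEN
After SELECT (1 rows):
depts.id | stock.id
70 | 70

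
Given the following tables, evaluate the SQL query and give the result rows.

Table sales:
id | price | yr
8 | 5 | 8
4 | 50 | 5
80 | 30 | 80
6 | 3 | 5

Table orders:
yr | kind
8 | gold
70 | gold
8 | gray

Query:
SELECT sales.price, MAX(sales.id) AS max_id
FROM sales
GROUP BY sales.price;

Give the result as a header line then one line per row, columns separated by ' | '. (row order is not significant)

== RESULT ==
sales.price | max_id
5 | 8
50 | 4
30 | 80
3 | 6

Derivation:
After GROUP BY (4 rows):
sales.price | max_id
5 | 8
50 | 4
30 | 80
3 | 6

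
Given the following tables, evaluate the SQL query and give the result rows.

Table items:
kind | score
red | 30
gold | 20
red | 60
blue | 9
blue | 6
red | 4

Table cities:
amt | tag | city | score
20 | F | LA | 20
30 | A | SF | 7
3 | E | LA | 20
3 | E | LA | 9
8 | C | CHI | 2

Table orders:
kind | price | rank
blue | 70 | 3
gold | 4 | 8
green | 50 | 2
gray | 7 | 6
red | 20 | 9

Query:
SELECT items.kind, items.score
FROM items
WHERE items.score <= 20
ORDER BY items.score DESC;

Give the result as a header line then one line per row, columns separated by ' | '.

== RESULT ==
items.kind | items.score
gold | 20
blue | 9
blue | 6
red | 4

Derivation:
After WHERE (4 rows):
items.kind | items.score
gold | 20
blue | 9
blue | 6
red | 4
After SELECT (4 rows):
items.kind | items.score
gold | 20
blue | 9
blue | 6
red | 4
After ORDER BY (4 rows):
items.kind | items.score
gold | 20
blue | 9
blue | 6
red | 4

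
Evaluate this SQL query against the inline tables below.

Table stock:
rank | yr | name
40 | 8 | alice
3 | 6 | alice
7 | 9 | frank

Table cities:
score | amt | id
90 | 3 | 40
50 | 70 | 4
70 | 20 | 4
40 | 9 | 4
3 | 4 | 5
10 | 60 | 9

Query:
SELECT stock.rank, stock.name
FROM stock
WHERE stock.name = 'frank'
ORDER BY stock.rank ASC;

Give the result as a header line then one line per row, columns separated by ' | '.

After WHERE (1 rows):
stock.rank | stock.yr | stock.name
7 | 9 | frank
After SELECT (1 rows):
stock.rank | stock.name
7 | frank
After ORDER BY (1 rows):
stock.rank | stock.name
7 | frank

== RESULT ==
stock.rank | stock.name
7 | frank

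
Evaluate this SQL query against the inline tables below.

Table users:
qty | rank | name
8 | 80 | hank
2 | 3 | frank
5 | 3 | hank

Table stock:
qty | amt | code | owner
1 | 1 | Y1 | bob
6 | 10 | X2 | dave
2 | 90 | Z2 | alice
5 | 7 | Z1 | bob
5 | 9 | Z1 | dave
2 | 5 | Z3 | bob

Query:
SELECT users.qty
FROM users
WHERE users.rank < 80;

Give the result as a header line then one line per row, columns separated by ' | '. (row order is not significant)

After WHERE (2 rows):
users.qty | users.rank | users.name
2 | 3 | frank
5 | 3 | hank
After SELECT (2 rows):
users.qty
2
5

== RESULT ==
users.qty
2
5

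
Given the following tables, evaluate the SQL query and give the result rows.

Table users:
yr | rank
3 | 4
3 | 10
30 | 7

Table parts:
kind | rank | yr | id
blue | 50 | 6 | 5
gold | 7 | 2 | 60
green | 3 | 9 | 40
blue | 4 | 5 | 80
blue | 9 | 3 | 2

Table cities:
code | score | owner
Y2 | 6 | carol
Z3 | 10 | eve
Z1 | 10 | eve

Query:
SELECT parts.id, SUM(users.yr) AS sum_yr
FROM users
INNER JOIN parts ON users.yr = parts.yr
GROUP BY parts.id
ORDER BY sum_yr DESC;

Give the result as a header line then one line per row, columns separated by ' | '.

After JOIN parts (2 rows):
users.yr | users.rank | parts.kind | parts.rank | parts.yr | parts.id
3 | 4 | blue | 9 | 3 | 2
3 | 10 | blue | 9 | 3 | 2
After GROUP BY (1 rows):
parts.id | sum_yr
2 | 6
After ORDER BY (1 rows):
parts.id | sum_yr
2 | 6

== RESULT ==
parts.id | sum_yr
2 | 6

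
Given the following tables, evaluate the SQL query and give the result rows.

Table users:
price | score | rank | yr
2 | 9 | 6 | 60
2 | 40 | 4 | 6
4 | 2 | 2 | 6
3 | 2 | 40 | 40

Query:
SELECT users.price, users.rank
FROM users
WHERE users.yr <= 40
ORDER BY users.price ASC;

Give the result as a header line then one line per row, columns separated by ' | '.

== RESULT ==
users.price | users.rank
2 | 4
3 | 40
4 | 2

Derivation:
After WHERE (3 rows):
users.price | users.score | users.rank | users.yr
2 | 40 | 4 | 6
4 | 2 | 2 | 6
3 | 2 | 40 | 40
After SELECT (3 rows):
users.price | users.rank
2 | 4
4 | 2
3 | 40
After ORDER BY (3 rows):
users.price | users.rank
2 | 4
3 | 40
4 | 2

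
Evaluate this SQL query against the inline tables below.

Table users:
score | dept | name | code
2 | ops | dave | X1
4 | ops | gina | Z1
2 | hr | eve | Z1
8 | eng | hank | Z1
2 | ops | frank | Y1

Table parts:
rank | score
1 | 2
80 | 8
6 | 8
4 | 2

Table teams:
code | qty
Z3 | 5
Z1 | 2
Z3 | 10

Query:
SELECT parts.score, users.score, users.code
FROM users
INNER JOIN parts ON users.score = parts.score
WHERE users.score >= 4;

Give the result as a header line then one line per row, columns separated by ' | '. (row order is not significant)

== RESULT ==
parts.score | users.score | users.code
8 | 8 | Z1
8 | 8 | Z1

Derivation:
After JOIN parts (8 rows):
users.score | users.dept | users.name | users.code | parts.rank | parts.score
2 | ops | dave | X1 | 1 | 2
2 | ops | dave | X1 | 4 | 2
2 | hr | eve | Z1 | 1 | 2
2 | hr | eve | Z1 | 4 | 2
8 | eng | hank | Z1 | 80 | 8
8 | eng | hank | Z1 | 6 | 8
2 | ops | frank | Y1 | 1 | 2
2 | ops | frank | Y1 | 4 | 2
After WHERE (2 rows):
users.score | users.dept | users.name | users.code | parts.rank | parts.score
8 | eng | hank | Z1 | 80 | 8
8 | eng | hank | Z1 | 6 | 8
After SELECT (2 rows):
parts.score | users.score | users.code
8 | 8 | Z1
8 | 8 | Z1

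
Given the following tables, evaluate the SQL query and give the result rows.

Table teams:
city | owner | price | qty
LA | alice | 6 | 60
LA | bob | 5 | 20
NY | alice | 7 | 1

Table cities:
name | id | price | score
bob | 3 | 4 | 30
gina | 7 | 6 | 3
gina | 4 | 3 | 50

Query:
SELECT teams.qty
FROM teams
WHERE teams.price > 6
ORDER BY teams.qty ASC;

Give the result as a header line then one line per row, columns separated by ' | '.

After WHERE (1 rows):
teams.city | teams.owner | teams.price | teams.qty
NY | alice | 7 | 1
After SELECT (1 rows):
teams.qty
1
After ORDER BY (1 rows):
teams.qty
1

== RESULT ==
teams.qty
1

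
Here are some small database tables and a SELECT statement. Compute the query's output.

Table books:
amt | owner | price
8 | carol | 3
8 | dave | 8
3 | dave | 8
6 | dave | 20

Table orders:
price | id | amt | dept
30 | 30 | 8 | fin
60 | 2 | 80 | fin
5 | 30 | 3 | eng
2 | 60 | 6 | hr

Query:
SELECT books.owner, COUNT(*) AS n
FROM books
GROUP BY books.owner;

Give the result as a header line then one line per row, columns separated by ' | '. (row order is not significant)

== RESULT ==
books.owner | n
carol | 1
dave | 3

Derivation:
After GROUP BY (2 rows):
books.owner | n
carol | 1
dave | 3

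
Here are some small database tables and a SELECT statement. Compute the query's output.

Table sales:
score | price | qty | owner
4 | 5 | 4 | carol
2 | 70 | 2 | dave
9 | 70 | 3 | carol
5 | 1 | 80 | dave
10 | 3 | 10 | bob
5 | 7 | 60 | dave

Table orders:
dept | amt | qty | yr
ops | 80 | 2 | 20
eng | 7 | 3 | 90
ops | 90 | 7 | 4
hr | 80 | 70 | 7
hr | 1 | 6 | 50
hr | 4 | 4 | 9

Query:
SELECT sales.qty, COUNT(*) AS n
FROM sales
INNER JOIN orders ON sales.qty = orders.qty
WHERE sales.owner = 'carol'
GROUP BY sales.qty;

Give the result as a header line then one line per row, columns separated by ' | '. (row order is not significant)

== RESULT ==
sales.qty | n
4 | 1
3 | 1

Derivation:
After JOIN orders (3 rows):
sales.score | sales.price | sales.qty | sales.owner | orders.dept | orders.amt | orders.qty | orders.yr
4 | 5 | 4 | carol | hr | 4 | 4 | 9
2 | 70 | 2 | dave | ops | 80 | 2 | 20
9 | 70 | 3 | carol | eng | 7 | 3 | 90
After WHERE (2 rows):
sales.score | sales.price | sales.qty | sales.owner | orders.dept | orders.amt | orders.qty | orders.yr
4 | 5 | 4 | carol | hr | 4 | 4 | 9
9 | 70 | 3 | carol | eng | 7 | 3 | 90
After GROUP BY (2 rows):
sales.qty | n
4 | 1
3 | 1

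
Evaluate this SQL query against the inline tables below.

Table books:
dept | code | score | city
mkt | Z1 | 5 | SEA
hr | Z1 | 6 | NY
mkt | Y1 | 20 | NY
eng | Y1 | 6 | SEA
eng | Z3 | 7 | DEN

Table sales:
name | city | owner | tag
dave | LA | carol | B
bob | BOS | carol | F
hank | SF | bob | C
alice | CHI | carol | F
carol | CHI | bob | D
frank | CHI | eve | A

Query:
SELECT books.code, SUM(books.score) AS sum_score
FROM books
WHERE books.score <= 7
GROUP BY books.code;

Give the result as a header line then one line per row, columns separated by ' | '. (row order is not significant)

== RESULT ==
books.code | sum_score
Z1 | 11
Y1 | 6
Z3 | 7

Derivation:
After WHERE (4 rows):
books.dept | books.code | books.score | books.city
mkt | Z1 | 5 | SEA
hr | Z1 | 6 | NY
eng | Y1 | 6 | SEA
eng | Z3 | 7 | DEN
After GROUP BY (3 rows):
books.code | sum_score
Z1 | 11
Y1 | 6
Z3 | 7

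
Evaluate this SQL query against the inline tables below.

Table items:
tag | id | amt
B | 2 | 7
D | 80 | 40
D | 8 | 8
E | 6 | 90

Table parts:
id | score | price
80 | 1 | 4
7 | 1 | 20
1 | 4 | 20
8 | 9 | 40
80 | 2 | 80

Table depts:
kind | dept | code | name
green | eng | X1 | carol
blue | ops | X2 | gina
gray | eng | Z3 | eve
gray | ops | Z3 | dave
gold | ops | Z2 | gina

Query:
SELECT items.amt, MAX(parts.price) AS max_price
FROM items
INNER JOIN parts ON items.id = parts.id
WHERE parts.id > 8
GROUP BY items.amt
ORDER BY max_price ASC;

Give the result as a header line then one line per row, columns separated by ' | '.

After JOIN parts (3 rows):
items.tag | items.id | items.amt | parts.id | parts.score | parts.price
D | 80 | 40 | 80 | 1 | 4
D | 80 | 40 | 80 | 2 | 80
D | 8 | 8 | 8 | 9 | 40
After WHERE (2 rows):
items.tag | items.id | items.amt | parts.id | parts.score | parts.price
D | 80 | 40 | 80 | 1 | 4
D | 80 | 40 | 80 | 2 | 80
After GROUP BY (1 rows):
items.amt | max_price
40 | 80
After ORDER BY (1 rows):
items.amt | max_price
40 | 80

== RESULT ==
items.amt | max_price
40 | 80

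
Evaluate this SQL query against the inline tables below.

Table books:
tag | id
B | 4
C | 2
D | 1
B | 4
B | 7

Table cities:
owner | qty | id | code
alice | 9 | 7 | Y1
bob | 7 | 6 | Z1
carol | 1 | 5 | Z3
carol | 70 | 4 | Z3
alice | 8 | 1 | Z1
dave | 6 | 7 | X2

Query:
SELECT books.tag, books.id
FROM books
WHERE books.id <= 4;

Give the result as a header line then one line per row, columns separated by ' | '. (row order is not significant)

After WHERE (4 rows):
books.tag | books.id
B | 4
C | 2
D | 1
B | 4
After SELECT (4 rows):
books.tag | books.id
B | 4
C | 2
D | 1
B | 4

== RESULT ==
books.tag | books.id
B | 4
C | 2
D | 1
B | 4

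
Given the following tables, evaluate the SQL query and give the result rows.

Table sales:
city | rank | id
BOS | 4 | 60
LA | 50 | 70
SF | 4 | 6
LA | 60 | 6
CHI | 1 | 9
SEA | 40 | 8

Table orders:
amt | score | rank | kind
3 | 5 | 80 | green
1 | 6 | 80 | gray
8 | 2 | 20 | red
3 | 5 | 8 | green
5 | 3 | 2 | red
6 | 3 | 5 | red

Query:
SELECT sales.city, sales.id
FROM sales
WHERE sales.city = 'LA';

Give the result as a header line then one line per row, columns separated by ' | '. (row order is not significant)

== RESULT ==
sales.city | sales.id
LA | 70
LA | 6

Derivation:
After WHERE (2 rows):
sales.city | sales.rank | sales.id
LA | 50 | 70
LA | 60 | 6
After SELECT (2 rows):
sales.city | sales.id
LA | 70
LA | 6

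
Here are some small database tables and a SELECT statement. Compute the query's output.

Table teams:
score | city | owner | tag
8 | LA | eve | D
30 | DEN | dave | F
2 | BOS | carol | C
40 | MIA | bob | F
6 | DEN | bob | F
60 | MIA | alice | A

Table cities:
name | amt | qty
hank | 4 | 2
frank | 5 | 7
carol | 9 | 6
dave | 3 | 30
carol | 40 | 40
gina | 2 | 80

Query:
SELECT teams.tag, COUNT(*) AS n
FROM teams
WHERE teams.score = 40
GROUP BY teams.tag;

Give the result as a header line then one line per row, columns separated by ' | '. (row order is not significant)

== RESULT ==
teams.tag | n
F | 1

Derivation:
After WHERE (1 rows):
teams.score | teams.city | teams.owner | teams.tag
40 | MIA | bob | F
After GROUP BY (1 rows):
teams.tag | n
F | 1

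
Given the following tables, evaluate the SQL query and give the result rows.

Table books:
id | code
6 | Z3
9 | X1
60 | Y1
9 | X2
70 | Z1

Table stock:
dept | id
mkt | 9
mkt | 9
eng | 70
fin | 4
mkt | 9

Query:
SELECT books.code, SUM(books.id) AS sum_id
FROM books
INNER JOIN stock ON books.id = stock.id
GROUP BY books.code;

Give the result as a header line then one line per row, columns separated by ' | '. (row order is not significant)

After JOIN stock (7 rows):
books.id | books.code | stock.dept | stock.id
9 | X1 | mkt | 9
9 | X1 | mkt | 9
9 | X1 | mkt | 9
9 | X2 | mkt | 9
9 | X2 | mkt | 9
9 | X2 | mkt | 9
70 | Z1 | eng | 70
After GROUP BY (3 rows):
books.code | sum_id
X1 | 27
X2 | 27
Z1 | 70

== RESULT ==
books.code | sum_id
X1 | 27
X2 | 27
Z1 | 70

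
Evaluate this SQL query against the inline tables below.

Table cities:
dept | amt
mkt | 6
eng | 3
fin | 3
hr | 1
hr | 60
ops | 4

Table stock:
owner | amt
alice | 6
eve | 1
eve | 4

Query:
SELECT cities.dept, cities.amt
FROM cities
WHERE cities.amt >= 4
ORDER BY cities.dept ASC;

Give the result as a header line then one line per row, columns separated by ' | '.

== RESULT ==
cities.dept | cities.amt
hr | 60
mkt | 6
ops | 4

Derivation:
After WHERE (3 rows):
cities.dept | cities.amt
mkt | 6
hr | 60
ops | 4
After SELECT (3 rows):
cities.dept | cities.amt
mkt | 6
hr | 60
ops | 4
After ORDER BY (3 rows):
cities.dept | cities.amt
hr | 60
mkt | 6
ops | 4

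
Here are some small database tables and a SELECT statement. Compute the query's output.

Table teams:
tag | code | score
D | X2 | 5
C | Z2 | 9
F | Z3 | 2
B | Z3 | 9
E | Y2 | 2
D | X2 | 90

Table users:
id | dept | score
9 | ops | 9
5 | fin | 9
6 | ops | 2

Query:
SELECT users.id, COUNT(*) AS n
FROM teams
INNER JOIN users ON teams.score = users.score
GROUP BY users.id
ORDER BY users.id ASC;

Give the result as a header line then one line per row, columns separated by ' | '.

After JOIN users (6 rows):
teams.tag | teams.code | teams.score | users.id | users.dept | users.score
C | Z2 | 9 | 9 | ops | 9
C | Z2 | 9 | 5 | fin | 9
F | Z3 | 2 | 6 | ops | 2
B | Z3 | 9 | 9 | ops | 9
B | Z3 | 9 | 5 | fin | 9
E | Y2 | 2 | 6 | ops | 2
After GROUP BY (3 rows):
users.id | n
9 | 2
5 | 2
6 | 2
After ORDER BY (3 rows):
users.id | n
5 | 2
6 | 2
9 | 2

== RESULT ==
users.id | n
5 | 2
6 | 2
9 | 2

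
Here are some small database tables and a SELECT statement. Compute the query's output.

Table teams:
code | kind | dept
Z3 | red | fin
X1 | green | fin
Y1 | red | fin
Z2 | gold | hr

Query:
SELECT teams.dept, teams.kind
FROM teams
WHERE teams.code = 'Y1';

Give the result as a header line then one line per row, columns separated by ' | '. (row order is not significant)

== RESULT ==
teams.dept | teams.kind
fin | red

Derivation:
After WHERE (1 rows):
teams.code | teams.kind | teams.dept
Y1 | red | fin
After SELECT (1 rows):
teams.dept | teams.kind
fin | red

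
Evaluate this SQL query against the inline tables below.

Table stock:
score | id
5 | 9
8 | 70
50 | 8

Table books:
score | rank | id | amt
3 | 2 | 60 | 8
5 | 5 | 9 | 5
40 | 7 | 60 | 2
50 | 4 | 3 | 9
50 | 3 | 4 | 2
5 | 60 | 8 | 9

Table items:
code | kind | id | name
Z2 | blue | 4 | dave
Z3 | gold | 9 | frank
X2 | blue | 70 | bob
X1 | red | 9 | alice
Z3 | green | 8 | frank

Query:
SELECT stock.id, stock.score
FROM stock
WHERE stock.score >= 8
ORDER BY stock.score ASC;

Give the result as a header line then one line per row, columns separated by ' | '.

== RESULT ==
stock.id | stock.score
70 | 8
8 | 50

Derivation:
After WHERE (2 rows):
stock.score | stock.id
8 | 70
50 | 8
After SELECT (2 rows):
stock.id | stock.score
70 | 8
8 | 50
After ORDER BY (2 rows):
stock.id | stock.score
70 | 8
8 | 50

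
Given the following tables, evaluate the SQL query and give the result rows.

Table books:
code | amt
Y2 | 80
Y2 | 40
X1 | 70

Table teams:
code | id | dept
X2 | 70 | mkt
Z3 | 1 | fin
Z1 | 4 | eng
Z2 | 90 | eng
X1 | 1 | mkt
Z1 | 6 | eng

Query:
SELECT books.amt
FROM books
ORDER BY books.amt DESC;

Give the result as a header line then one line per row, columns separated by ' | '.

After SELECT (3 rows):
books.amt
80
40
70
After ORDER BY (3 rows):
books.amt
80
70
40

== RESULT ==
books.amt
80
70
40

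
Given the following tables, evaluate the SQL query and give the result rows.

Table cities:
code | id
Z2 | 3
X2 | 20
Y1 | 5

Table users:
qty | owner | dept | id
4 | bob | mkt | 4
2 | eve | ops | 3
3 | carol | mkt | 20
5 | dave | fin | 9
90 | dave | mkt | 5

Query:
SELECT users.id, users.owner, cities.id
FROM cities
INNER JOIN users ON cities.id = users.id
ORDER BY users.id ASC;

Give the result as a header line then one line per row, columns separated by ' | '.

After JOIN users (3 rows):
cities.code | cities.id | users.qty | users.owner | users.dept | users.id
Z2 | 3 | 2 | eve | ops | 3
X2 | 20 | 3 | carol | mkt | 20
Y1 | 5 | 90 | dave | mkt | 5
After SELECT (3 rows):
users.id | users.owner | cities.id
3 | eve | 3
20 | carol | 20
5 | dave | 5
After ORDER BY (3 rows):
users.id | users.owner | cities.id
3 | eve | 3
5 | dave | 5
20 | carol | 20

== RESULT ==
users.id | users.owner | cities.id
3 | eve | 3
5 | dave | 5
20 | carol | 20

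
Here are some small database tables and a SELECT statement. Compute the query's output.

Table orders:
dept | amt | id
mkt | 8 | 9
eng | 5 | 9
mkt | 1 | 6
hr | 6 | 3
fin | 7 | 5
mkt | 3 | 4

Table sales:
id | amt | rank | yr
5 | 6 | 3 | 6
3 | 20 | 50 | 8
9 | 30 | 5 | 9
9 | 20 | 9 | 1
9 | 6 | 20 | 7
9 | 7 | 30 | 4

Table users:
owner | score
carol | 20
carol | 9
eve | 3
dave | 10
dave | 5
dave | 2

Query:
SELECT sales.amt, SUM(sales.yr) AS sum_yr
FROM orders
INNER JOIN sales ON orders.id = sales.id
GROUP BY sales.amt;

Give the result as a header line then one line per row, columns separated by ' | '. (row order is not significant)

== RESULT ==
sales.amt | sum_yr
30 | 18
20 | 10
6 | 20
7 | 8

Derivation:
After JOIN sales (10 rows):
orders.dept | orders.amt | orders.id | sales.id | sales.amt | sales.rank | sales.yr
mkt | 8 | 9 | 9 | 30 | 5 | 9
mkt | 8 | 9 | 9 | 20 | 9 | 1
mkt | 8 | 9 | 9 | 6 | 20 | 7
mkt | 8 | 9 | 9 | 7 | 30 | 4
eng | 5 | 9 | 9 | 30 | 5 | 9
eng | 5 | 9 | 9 | 20 | 9 | 1
eng | 5 | 9 | 9 | 6 | 20 | 7
eng | 5 | 9 | 9 | 7 | 30 | 4
hr | 6 | 3 | 3 | 20 | 50 | 8
fin | 7 | 5 | 5 | 6 | 3 | 6
After GROUP BY (4 rows):
sales.amt | sum_yr
30 | 18
20 | 10
6 | 20
7 | 8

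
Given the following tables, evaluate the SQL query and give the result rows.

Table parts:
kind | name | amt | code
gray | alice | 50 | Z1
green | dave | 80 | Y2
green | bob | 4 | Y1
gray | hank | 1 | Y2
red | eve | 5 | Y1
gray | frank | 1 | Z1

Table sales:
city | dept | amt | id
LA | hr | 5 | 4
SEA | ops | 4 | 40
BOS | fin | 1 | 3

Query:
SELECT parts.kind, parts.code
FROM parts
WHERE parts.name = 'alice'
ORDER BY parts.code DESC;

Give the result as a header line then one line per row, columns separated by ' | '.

After WHERE (1 rows):
parts.kind | parts.name | parts.amt | parts.code
gray | alice | 50 | Z1
After SELECT (1 rows):
parts.kind | parts.code
gray | Z1
After ORDER BY (1 rows):
parts.kind | parts.code
gray | Z1

== RESULT ==
parts.kind | parts.code
gray | Z1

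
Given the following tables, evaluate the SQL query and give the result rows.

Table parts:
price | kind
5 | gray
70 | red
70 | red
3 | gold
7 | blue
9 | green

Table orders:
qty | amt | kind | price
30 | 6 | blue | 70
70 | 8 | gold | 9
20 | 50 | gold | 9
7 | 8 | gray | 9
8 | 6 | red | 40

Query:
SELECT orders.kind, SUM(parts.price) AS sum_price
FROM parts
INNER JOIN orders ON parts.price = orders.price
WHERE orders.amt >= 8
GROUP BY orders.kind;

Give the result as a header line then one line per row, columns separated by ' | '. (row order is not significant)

== RESULT ==
orders.kind | sum_price
gold | 18
gray | 9

Derivation:
After JOIN orders (5 rows):
parts.price | parts.kind | orders.qty | orders.amt | orders.kind | orders.price
70 | red | 30 | 6 | blue | 70
70 | red | 30 | 6 | blue | 70
9 | green | 70 | 8 | gold | 9
9 | green | 20 | 50 | gold | 9
9 | green | 7 | 8 | gray | 9
After WHERE (3 rows):
parts.price | parts.kind | orders.qty | orders.amt | orders.kind | orders.price
9 | green | 70 | 8 | gold | 9
9 | green | 20 | 50 | gold | 9
9 | green | 7 | 8 | gray | 9
After GROUP BY (2 rows):
orders.kind | sum_price
gold | 18
gray | 9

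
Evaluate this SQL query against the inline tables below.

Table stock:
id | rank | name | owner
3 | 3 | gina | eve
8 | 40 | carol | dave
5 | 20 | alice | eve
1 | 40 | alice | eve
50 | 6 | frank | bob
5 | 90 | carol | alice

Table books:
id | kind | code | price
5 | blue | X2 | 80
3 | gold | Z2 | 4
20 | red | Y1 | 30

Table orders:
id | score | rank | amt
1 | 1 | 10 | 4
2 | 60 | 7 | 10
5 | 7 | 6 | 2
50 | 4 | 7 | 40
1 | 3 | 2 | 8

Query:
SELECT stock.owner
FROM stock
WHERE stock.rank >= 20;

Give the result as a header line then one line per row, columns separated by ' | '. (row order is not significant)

After WHERE (4 rows):
stock.id | stock.rank | stock.name | stock.owner
8 | 40 | carol | dave
5 | 20 | alice | eve
1 | 40 | alice | eve
5 | 90 | carol | alice
After SELECT (4 rows):
stock.owner
dave
eve
eve
alice

== RESULT ==
stock.owner
dave
eve
eve
alice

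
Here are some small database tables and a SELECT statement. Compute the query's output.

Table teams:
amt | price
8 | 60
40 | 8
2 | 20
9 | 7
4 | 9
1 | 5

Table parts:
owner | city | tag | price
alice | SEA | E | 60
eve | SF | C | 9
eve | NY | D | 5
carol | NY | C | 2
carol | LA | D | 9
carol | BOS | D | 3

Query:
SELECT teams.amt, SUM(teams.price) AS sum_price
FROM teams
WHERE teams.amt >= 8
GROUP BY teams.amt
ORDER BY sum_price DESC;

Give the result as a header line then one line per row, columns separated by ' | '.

== RESULT ==
teams.amt | sum_price
8 | 60
40 | 8
9 | 7

Derivation:
After WHERE (3 rows):
teams.amt | teams.price
8 | 60
40 | 8
9 | 7
After GROUP BY (3 rows):
teams.amt | sum_price
8 | 60
40 | 8
9 | 7
After ORDER BY (3 rows):
teams.amt | sum_price
8 | 60
40 | 8
9 | 7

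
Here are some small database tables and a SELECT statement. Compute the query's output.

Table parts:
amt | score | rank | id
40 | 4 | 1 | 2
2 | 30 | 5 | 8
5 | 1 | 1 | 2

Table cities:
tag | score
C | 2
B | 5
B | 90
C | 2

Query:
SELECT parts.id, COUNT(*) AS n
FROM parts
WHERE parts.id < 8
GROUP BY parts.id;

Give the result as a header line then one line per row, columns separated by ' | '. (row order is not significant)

== RESULT ==
parts.id | n
2 | 2

Derivation:
After WHERE (2 rows):
parts.amt | parts.score | parts.rank | parts.id
40 | 4 | 1 | 2
5 | 1 | 1 | 2
After GROUP BY (1 rows):
parts.id | n
2 | 2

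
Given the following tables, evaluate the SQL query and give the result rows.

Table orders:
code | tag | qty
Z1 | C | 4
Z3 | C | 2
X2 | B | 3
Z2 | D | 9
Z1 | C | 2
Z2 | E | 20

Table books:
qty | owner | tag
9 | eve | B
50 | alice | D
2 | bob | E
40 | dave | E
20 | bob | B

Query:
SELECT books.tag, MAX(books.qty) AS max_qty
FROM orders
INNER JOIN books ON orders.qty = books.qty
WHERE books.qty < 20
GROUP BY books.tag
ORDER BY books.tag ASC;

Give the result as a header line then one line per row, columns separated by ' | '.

== RESULT ==
books.tag | max_qty
B | 9
E | 2

Derivation:
After JOIN books (4 rows):
orders.code | orders.tag | orders.qty | books.qty | books.owner | books.tag
Z3 | C | 2 | 2 | bob | E
Z2 | D | 9 | 9 | eve | B
Z1 | C | 2 | 2 | bob | E
Z2 | E | 20 | 20 | bob | B
After WHERE (3 rows):
orders.code | orders.tag | orders.qty | books.qty | books.owner | books.tag
Z3 | C | 2 | 2 | bob | E
Z2 | D | 9 | 9 | eve | B
Z1 | C | 2 | 2 | bob | E
After GROUP BY (2 rows):
books.tag | max_qty
E | 2
B | 9
After ORDER BY (2 rows):
books.tag | max_qty
B | 9
E | 2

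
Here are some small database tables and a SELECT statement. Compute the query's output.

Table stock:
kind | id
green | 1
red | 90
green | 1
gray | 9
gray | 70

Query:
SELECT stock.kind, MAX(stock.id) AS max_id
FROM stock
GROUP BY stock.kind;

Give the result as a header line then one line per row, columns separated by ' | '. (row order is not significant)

== RESULT ==
stock.kind | max_id
green | 1
red | 90
gray | 70

Derivation:
After GROUP BY (3 rows):
stock.kind | max_id
green | 1
red | 90
gray | 70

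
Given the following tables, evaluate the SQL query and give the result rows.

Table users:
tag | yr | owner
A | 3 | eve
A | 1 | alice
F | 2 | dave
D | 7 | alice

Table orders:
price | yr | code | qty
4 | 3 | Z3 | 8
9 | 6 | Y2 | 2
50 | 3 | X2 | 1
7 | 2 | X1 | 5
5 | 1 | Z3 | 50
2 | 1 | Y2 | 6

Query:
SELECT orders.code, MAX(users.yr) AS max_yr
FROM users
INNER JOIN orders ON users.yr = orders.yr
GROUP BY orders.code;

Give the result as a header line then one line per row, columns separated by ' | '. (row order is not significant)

== RESULT ==
orders.code | max_yr
Z3 | 3
X2 | 3
Y2 | 1
X1 | 2

Derivation:
After JOIN orders (5 rows):
users.tag | users.yr | users.owner | orders.price | orders.yr | orders.code | orders.qty
A | 3 | eve | 4 | 3 | Z3 | 8
A | 3 | eve | 50 | 3 | X2 | 1
A | 1 | alice | 5 | 1 | Z3 | 50
A | 1 | alice | 2 | 1 | Y2 | 6
F | 2 | dave | 7 | 2 | X1 | 5
After GROUP BY (4 rows):
orders.code | max_yr
Z3 | 3
X2 | 3
Y2 | 1
X1 | 2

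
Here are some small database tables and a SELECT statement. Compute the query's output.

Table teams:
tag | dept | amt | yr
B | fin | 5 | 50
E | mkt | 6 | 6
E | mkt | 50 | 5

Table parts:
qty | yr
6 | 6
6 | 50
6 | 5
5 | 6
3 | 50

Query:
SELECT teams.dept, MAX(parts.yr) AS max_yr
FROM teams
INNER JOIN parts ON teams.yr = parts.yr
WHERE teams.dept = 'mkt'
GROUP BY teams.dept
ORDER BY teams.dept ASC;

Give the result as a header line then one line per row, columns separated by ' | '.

After JOIN parts (5 rows):
teams.tag | teams.dept | teams.amt | teams.yr | parts.qty | parts.yr
B | fin | 5 | 50 | 6 | 50
B | fin | 5 | 50 | 3 | 50
E | mkt | 6 | 6 | 6 | 6
E | mkt | 6 | 6 | 5 | 6
E | mkt | 50 | 5 | 6 | 5
After WHERE (3 rows):
teams.tag | teams.dept | teams.amt | teams.yr | parts.qty | parts.yr
E | mkt | 6 | 6 | 6 | 6
E | mkt | 6 | 6 | 5 | 6
E | mkt | 50 | 5 | 6 | 5
After GROUP BY (1 rows):
teams.dept | max_yr
mkt | 6
After ORDER BY (1 rows):
teams.dept | max_yr
mkt | 6

== RESULT ==
teams.dept | max_yr
mkt | 6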